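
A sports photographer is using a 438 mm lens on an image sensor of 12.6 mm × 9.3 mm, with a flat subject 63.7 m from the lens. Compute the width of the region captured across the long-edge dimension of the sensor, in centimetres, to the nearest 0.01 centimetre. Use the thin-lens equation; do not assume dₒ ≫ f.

181.99 cm

dₒ: 63.7 m = 63700 mm.
Similar triangles through the lens centre give W/dₒ = w/dᵢ; with 1/f = 1/dₒ + 1/dᵢ this gives W = w·(dₒ − f)/f.
W = 12.6 mm × (63700 − 438) / 438 = 12.6 × 144.4338 ≈ 1819.866 mm = 181.987 cm.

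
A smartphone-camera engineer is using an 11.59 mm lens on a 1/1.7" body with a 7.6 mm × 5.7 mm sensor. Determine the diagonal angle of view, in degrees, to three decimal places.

44.571°

Sensor diagonal = √(7.6² + 5.7²) = √90.2500 ≈ 9.5000 mm.
Angle of view α = 2·arctan(d/2f) with d = 9.5000 mm and f = 11.59 mm.
d/2f = 0.40984; arctan(0.40984) ≈ 22.2856°, so α ≈ 44.5712°.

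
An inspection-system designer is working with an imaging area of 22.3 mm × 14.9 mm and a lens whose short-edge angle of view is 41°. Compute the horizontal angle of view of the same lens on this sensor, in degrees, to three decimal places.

58.460°

From the short-edge AOV: f = 14.9 / (2·tan(20.5°)) = 14.9 / 0.74777 ≈ 19.9259 mm.
Horizontal AOV = 2·arctan(22.3 / (2 × 19.9259)) = 2·arctan(0.55957) ≈ 58.4603°.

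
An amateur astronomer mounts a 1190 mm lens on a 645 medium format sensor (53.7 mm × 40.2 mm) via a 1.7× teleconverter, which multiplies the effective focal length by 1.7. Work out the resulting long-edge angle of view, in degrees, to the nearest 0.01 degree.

1.52°

Effective focal length f = 1190 × 1.7 = 2023 mm.
α = 2·arctan(53.7 / (2 × 2023)) = 2·arctan(0.01327) ≈ 1.5208°.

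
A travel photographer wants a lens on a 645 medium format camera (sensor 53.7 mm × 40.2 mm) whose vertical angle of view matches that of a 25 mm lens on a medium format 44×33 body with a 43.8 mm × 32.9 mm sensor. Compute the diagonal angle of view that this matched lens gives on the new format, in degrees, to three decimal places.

Equal vertical AOV ⇒ f₂ = f₁ · 40.2/32.9 = 25 × 1.22188 ≈ 30.5471 mm.
Sensor diagonal = √(53.7² + 40.2²) = √4499.7300 ≈ 67.0800 mm.
Diagonal AOV on the new format = 2·arctan(67.0800 / (2 × 30.5471)) = 2·arctan(1.09798) ≈ 95.3476°.

95.348°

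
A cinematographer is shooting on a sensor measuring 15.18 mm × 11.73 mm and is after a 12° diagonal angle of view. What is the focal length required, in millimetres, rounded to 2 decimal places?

Sensor diagonal = √(15.18² + 11.73²) = √368.0253 ≈ 19.1840 mm.
From α = 2·arctan(d/2f) we get f = d / (2·tan(α/2)).
With d = 19.1840 mm and α/2 = 6°, tan(α/2) ≈ 0.10510, so f ≈ 19.1840 / 0.21021 ≈ 91.2617 mm.

91.26 mm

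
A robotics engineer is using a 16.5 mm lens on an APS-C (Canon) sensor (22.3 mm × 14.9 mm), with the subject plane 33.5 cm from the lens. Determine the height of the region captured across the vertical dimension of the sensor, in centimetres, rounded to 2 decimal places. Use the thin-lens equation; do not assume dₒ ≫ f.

dₒ: 33.5 cm = 335 mm.
Similar triangles through the lens centre give W/dₒ = h/dᵢ; with 1/f = 1/dₒ + 1/dᵢ this gives W = h·(dₒ − f)/f.
W = 14.9 mm × (335 − 16.5) / 16.5 = 14.9 × 19.3030 ≈ 287.615 mm = 28.7615 cm.

28.76 cm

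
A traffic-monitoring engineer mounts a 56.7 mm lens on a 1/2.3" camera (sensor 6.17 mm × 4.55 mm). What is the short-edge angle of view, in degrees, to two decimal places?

Angle of view α = 2·arctan(h/2f) with h = 4.55 mm and f = 56.7 mm.
h/2f = 0.04012; arctan(0.04012) ≈ 2.2977°, so α ≈ 4.5953°.

4.60°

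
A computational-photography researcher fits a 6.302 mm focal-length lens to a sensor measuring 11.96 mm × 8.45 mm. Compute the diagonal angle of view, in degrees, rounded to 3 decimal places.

Sensor diagonal = √(11.96² + 8.45²) = √214.4441 ≈ 14.6439 mm.
Angle of view α = 2·arctan(d/2f) with d = 14.6439 mm and f = 6.302 mm.
d/2f = 1.16185; arctan(1.16185) ≈ 49.2815°, so α ≈ 98.5629°.

98.563°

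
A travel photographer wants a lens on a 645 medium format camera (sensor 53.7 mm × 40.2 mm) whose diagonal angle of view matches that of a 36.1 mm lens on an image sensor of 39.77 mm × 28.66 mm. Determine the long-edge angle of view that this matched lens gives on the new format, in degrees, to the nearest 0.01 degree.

57.05°

Sensor diagonal = √(39.77² + 28.66²) = √2403.0485 ≈ 49.0209 mm.
Sensor diagonal = √(53.7² + 40.2²) = √4499.7300 ≈ 67.0800 mm.
Equal diagonal AOV ⇒ f₂ = f₁ · 67.0800/49.0209 = 36.1 × 1.36840 ≈ 49.3991 mm.
Long-edge AOV on the new format = 2·arctan(53.7 / (2 × 49.3991)) = 2·arctan(0.54353) ≈ 57.0510°.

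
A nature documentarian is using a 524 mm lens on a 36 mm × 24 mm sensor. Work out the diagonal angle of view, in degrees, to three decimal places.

4.728°

Sensor diagonal = √(36² + 24²) = √1872.0000 ≈ 43.2666 mm.
Angle of view α = 2·arctan(d/2f) with d = 43.2666 mm and f = 524 mm.
d/2f = 0.04128; arctan(0.04128) ≈ 2.3641°, so α ≈ 4.7282°.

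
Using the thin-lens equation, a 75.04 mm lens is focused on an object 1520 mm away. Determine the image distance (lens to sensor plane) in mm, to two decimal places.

78.94 mm

1/dᵢ = 1/f − 1/dₒ = 1/75.04 − 1/1520 = 0.0126683 mm⁻¹.
dᵢ = 1/0.0126683 ≈ 78.9370 mm.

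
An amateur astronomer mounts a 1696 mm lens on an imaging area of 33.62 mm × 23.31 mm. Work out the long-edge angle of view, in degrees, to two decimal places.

1.14°

Angle of view α = 2·arctan(w/2f) with w = 33.62 mm and f = 1696 mm.
w/2f = 0.00991; arctan(0.00991) ≈ 0.5679°, so α ≈ 1.1357°.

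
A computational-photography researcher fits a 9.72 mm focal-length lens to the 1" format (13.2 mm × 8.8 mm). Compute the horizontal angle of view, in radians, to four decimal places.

1.1930 rad

Angle of view α = 2·arctan(w/2f) with w = 13.2 mm and f = 9.72 mm.
w/2f = 0.67901; arctan(0.67901) ≈ 0.5965 rad, so α ≈ 1.1930 rad.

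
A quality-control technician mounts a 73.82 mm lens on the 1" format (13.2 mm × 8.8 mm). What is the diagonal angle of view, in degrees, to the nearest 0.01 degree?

Sensor diagonal = √(13.2² + 8.8²) = √251.6800 ≈ 15.8644 mm.
Angle of view α = 2·arctan(d/2f) with d = 15.8644 mm and f = 73.82 mm.
d/2f = 0.10745; arctan(0.10745) ≈ 6.1331°, so α ≈ 12.2662°.

12.27°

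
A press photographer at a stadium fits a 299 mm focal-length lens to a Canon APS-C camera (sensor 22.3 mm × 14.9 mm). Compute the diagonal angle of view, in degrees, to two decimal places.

Sensor diagonal = √(22.3² + 14.9²) = √719.3000 ≈ 26.8198 mm.
Angle of view α = 2·arctan(d/2f) with d = 26.8198 mm and f = 299 mm.
d/2f = 0.04485; arctan(0.04485) ≈ 2.5679°, so α ≈ 5.1359°.

5.14°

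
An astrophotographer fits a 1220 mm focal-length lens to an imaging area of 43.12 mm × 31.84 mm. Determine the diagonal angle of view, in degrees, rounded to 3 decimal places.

2.517°

Sensor diagonal = √(43.12² + 31.84²) = √2873.1200 ≈ 53.6015 mm.
Angle of view α = 2·arctan(d/2f) with d = 53.6015 mm and f = 1220 mm.
d/2f = 0.02197; arctan(0.02197) ≈ 1.2585°, so α ≈ 2.5169°.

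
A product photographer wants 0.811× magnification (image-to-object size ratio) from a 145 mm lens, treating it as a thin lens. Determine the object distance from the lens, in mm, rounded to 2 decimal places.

323.79 mm

With m = dᵢ/dₒ and 1/f = 1/dₒ + 1/dᵢ, substituting dᵢ = m·dₒ gives 1/f = (1 + 1/m)/dₒ, hence dₒ = f·(1 + 1/m).
dₒ = 145 × (1 + 1/0.811) = 145 × 2.23305 ≈ 323.792 mm.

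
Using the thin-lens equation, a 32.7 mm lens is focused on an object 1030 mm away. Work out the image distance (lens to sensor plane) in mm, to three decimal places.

1/dᵢ = 1/f − 1/dₒ = 1/32.7 − 1/1030 = 0.0296102 mm⁻¹.
dᵢ = 1/0.0296102 ≈ 33.7722 mm.

33.772 mm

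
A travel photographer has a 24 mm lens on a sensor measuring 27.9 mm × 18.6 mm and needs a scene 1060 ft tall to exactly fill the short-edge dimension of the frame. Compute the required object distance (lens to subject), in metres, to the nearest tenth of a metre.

W: 1060 ft × 304.8 mm/ft = 323087.99 mm.
Magnification m = h/W = dᵢ/dₒ; combined with 1/f = 1/dₒ + 1/dᵢ this gives dₒ = f·(1 + W/h).
dₒ = 24 mm × (1 + 323088/18.6) = 24 × 17371.3220 ≈ 416911.729 mm = 416.912 m.

416.9 m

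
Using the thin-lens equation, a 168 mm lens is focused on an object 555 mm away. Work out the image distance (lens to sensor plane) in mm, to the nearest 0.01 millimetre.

1/dᵢ = 1/f − 1/dₒ = 1/168 − 1/555 = 0.0041506 mm⁻¹.
dᵢ = 1/0.0041506 ≈ 240.9302 mm.

240.93 mm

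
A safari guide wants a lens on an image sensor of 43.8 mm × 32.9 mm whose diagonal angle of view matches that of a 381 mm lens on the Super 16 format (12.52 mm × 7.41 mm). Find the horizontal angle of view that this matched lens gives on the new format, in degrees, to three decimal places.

1.749°

Sensor diagonal = √(12.52² + 7.41²) = √211.6585 ≈ 14.5485 mm.
Sensor diagonal = √(43.8² + 32.9²) = √3000.8500 ≈ 54.7800 mm.
Equal diagonal AOV ⇒ f₂ = f₁ · 54.7800/14.5485 = 381 × 3.76534 ≈ 1434.5948 mm.
Horizontal AOV on the new format = 2·arctan(43.8 / (2 × 1434.5948)) = 2·arctan(0.01527) ≈ 1.7492°.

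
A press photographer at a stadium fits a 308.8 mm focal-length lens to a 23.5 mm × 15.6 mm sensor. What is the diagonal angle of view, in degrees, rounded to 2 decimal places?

Sensor diagonal = √(23.5² + 15.6²) = √795.6100 ≈ 28.2066 mm.
Angle of view α = 2·arctan(d/2f) with d = 28.2066 mm and f = 308.8 mm.
d/2f = 0.04567; arctan(0.04567) ≈ 2.6150°, so α ≈ 5.2299°.

5.23°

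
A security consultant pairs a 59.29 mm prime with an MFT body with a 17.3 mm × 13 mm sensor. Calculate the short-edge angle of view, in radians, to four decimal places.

Angle of view α = 2·arctan(h/2f) with h = 13 mm and f = 59.29 mm.
h/2f = 0.10963; arctan(0.10963) ≈ 0.1092 rad, so α ≈ 0.2184 rad.

0.2184 rad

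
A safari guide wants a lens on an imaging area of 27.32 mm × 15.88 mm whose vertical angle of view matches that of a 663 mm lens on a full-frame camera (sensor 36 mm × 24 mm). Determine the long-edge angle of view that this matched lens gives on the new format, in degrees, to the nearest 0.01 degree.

Equal vertical AOV ⇒ f₂ = f₁ · 15.88/24 = 663 × 0.66167 ≈ 438.6850 mm.
Long-edge AOV on the new format = 2·arctan(27.32 / (2 × 438.6850)) = 2·arctan(0.03114) ≈ 3.5671°.

3.57°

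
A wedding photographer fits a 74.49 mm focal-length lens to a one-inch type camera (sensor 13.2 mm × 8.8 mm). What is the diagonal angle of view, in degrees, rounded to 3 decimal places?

Sensor diagonal = √(13.2² + 8.8²) = √251.6800 ≈ 15.8644 mm.
Angle of view α = 2·arctan(d/2f) with d = 15.8644 mm and f = 74.49 mm.
d/2f = 0.10649; arctan(0.10649) ≈ 6.0783°, so α ≈ 12.1567°.

12.157°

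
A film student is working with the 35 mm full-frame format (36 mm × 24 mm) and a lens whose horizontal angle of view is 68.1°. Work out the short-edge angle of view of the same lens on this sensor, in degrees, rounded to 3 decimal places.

From the horizontal AOV: f = 36 / (2·tan(34.05°)) = 36 / 1.35156 ≈ 26.6359 mm.
Short-edge AOV = 2·arctan(24 / (2 × 26.6359)) = 2·arctan(0.45052) ≈ 48.5050°.

48.505°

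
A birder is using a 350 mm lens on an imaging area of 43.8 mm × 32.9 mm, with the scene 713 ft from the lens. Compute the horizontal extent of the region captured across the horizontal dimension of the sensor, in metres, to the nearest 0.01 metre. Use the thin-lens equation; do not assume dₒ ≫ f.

dₒ: 713 ft × 304.8 mm/ft = 217322.39 mm.
Similar triangles through the lens centre give W/dₒ = w/dᵢ; with 1/f = 1/dₒ + 1/dᵢ this gives W = w·(dₒ − f)/f.
W = 43.8 mm × (217322 − 350) / 350 = 43.8 × 619.9211 ≈ 27152.545 mm = 27.1525 m.

27.15 m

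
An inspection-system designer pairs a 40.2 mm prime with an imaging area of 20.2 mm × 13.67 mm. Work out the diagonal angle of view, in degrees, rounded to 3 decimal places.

33.752°

Sensor diagonal = √(20.2² + 13.67²) = √594.9089 ≈ 24.3908 mm.
Angle of view α = 2·arctan(d/2f) with d = 24.3908 mm and f = 40.2 mm.
d/2f = 0.30337; arctan(0.30337) ≈ 16.8761°, so α ≈ 33.7522°.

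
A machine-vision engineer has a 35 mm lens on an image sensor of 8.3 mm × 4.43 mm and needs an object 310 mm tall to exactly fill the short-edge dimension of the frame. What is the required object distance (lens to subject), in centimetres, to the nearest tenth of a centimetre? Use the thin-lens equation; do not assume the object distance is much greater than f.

248.4 cm

Magnification m = h/W = dᵢ/dₒ; combined with 1/f = 1/dₒ + 1/dᵢ this gives dₒ = f·(1 + W/h).
dₒ = 35 mm × (1 + 310/4.43) = 35 × 70.9774 ≈ 2484.210 mm = 248.421 cm.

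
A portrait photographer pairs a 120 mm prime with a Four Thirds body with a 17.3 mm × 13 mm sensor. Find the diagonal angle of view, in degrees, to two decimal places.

Sensor diagonal = √(17.3² + 13²) = √468.2900 ≈ 21.6400 mm.
Angle of view α = 2·arctan(d/2f) with d = 21.6400 mm and f = 120 mm.
d/2f = 0.09017; arctan(0.09017) ≈ 5.1522°, so α ≈ 10.3045°.

10.30°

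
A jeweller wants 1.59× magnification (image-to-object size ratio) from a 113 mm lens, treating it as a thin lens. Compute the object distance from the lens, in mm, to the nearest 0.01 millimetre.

184.07 mm

With m = dᵢ/dₒ and 1/f = 1/dₒ + 1/dᵢ, substituting dᵢ = m·dₒ gives 1/f = (1 + 1/m)/dₒ, hence dₒ = f·(1 + 1/m).
dₒ = 113 × (1 + 1/1.59) = 113 × 1.62893 ≈ 184.069 mm.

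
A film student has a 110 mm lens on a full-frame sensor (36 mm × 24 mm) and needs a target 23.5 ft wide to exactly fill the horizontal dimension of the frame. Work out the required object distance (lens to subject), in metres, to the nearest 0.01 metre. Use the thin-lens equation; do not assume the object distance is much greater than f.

W: 23.5 ft × 304.8 mm/ft = 7162.80 mm.
Magnification m = w/W = dᵢ/dₒ; combined with 1/f = 1/dₒ + 1/dᵢ this gives dₒ = f·(1 + W/w).
dₒ = 110 mm × (1 + 7162.8/36) = 110 × 199.9667 ≈ 21996.333 mm = 21.9963 m.

22.00 m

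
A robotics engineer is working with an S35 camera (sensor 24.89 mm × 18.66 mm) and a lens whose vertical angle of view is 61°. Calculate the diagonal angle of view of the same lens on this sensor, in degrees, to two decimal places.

From the vertical AOV: f = 18.66 / (2·tan(30.5°)) = 18.66 / 1.17809 ≈ 15.8392 mm.
Sensor diagonal = √(24.89² + 18.66²) = √967.7077 ≈ 31.1080 mm.
Diagonal AOV = 2·arctan(31.1080 / (2 × 15.8392)) = 2·arctan(0.98199) ≈ 88.9590°.

88.96°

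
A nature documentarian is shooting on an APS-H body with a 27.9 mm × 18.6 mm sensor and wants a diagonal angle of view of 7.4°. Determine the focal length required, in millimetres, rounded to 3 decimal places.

259.263 mm

Sensor diagonal = √(27.9² + 18.6²) = √1124.3700 ≈ 33.5316 mm.
From α = 2·arctan(d/2f) we get f = d / (2·tan(α/2)).
With d = 33.5316 mm and α/2 = 3.7°, tan(α/2) ≈ 0.06467, so f ≈ 33.5316 / 0.12933 ≈ 259.2634 mm.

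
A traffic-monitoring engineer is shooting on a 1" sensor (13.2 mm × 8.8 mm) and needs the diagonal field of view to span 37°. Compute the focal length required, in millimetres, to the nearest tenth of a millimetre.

Sensor diagonal = √(13.2² + 8.8²) = √251.6800 ≈ 15.8644 mm.
From α = 2·arctan(d/2f) we get f = d / (2·tan(α/2)).
With d = 15.8644 mm and α/2 = 18.5°, tan(α/2) ≈ 0.33460, so f ≈ 15.8644 / 0.66919 ≈ 23.7069 mm.

23.7 mm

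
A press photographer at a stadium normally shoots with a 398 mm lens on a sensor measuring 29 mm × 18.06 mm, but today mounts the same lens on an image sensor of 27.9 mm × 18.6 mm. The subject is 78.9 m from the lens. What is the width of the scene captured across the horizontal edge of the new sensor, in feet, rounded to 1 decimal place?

The focal length stays 398 mm; the relevant sensor dimension is now w = 27.9 mm. Object distance dₒ = 78.9 m = 78900 mm.
Thin-lens field width W = w·(dₒ − f)/f = 27.9 × (78900 − 398)/398 ≈ 5503.030 mm = 5503.030/304.8 ft = 18.0546 ft.

18.1 ft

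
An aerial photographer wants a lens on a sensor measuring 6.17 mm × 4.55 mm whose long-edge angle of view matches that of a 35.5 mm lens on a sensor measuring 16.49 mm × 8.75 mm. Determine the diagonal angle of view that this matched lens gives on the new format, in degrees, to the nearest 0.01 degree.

32.19°

Equal long-edge AOV ⇒ f₂ = f₁ · 6.17/16.49 = 35.5 × 0.37417 ≈ 13.2829 mm.
Sensor diagonal = √(6.17² + 4.55²) = √58.7714 ≈ 7.6663 mm.
Diagonal AOV on the new format = 2·arctan(7.6663 / (2 × 13.2829)) = 2·arctan(0.28858) ≈ 32.1937°.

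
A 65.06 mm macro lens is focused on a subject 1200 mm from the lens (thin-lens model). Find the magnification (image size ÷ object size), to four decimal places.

Thin lens: 1/f = 1/dₒ + 1/dᵢ → 1/dᵢ = 1/65.06 − 1/1200 = 0.0145371 mm⁻¹, so dᵢ ≈ 68.7895 mm.
Magnification m = dᵢ/dₒ = 68.7895/1200 ≈ 0.05732.

0.0573×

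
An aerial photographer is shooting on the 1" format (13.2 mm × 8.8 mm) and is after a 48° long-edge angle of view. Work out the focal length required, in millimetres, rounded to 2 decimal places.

14.82 mm

From α = 2·arctan(w/2f) we get f = w / (2·tan(α/2)).
With w = 13.2 mm and α/2 = 24°, tan(α/2) ≈ 0.44523, so f ≈ 13.2 / 0.89046 ≈ 14.8238 mm.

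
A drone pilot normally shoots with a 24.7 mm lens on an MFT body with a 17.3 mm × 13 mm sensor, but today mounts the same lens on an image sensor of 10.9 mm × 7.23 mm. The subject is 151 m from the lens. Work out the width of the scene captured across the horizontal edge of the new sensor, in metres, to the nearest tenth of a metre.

66.6 m

The focal length stays 24.7 mm; the relevant sensor dimension is now w = 10.9 mm. Object distance dₒ = 151 m = 151000 mm.
Thin-lens field width W = w·(dₒ − f)/f = 10.9 × (151000 − 24.7)/24.7 ≈ 66624.728 mm = 66.6247 m.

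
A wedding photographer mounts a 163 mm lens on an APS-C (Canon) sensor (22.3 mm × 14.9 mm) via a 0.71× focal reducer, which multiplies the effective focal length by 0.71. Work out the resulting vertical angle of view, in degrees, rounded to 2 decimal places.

Effective focal length f = 163 × 0.71 = 115.73 mm.
α = 2·arctan(14.9 / (2 × 115.73)) = 2·arctan(0.06437) ≈ 7.3665°.

7.37°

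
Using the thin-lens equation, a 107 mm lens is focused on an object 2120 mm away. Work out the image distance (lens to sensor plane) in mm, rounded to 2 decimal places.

112.69 mm

1/dᵢ = 1/f − 1/dₒ = 1/107 − 1/2120 = 0.0088741 mm⁻¹.
dᵢ = 1/0.0088741 ≈ 112.6875 mm.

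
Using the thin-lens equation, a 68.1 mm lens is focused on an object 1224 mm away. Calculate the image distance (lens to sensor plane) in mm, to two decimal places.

1/dᵢ = 1/f − 1/dₒ = 1/68.1 − 1/1224 = 0.0138673 mm⁻¹.
dᵢ = 1/0.0138673 ≈ 72.1121 mm.

72.11 mm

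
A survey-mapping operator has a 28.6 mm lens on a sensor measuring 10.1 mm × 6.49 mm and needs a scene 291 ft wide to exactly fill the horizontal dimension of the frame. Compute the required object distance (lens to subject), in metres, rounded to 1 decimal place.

W: 291 ft × 304.8 mm/ft = 88696.80 mm.
Magnification m = w/W = dᵢ/dₒ; combined with 1/f = 1/dₒ + 1/dᵢ this gives dₒ = f·(1 + W/w).
dₒ = 28.6 mm × (1 + 88696.8/10.1) = 28.6 × 8782.8611 ≈ 251189.828 mm = 251.19 m.

251.2 m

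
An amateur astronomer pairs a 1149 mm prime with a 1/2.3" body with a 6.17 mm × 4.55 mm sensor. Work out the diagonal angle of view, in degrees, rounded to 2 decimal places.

Sensor diagonal = √(6.17² + 4.55²) = √58.7714 ≈ 7.6663 mm.
Angle of view α = 2·arctan(d/2f) with d = 7.6663 mm and f = 1149 mm.
d/2f = 0.00334; arctan(0.00334) ≈ 0.1911°, so α ≈ 0.3823°.

0.38°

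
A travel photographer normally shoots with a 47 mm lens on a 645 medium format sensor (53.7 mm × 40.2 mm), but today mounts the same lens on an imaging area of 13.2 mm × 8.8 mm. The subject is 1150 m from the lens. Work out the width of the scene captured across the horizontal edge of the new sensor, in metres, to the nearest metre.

The focal length stays 47 mm; the relevant sensor dimension is now w = 13.2 mm. Object distance dₒ = 1150 m = 1.15e+06 mm.
Thin-lens field width W = w·(dₒ − f)/f = 13.2 × (1.15e+06 − 47)/47 ≈ 322965.523 mm = 322.966 m.

323 m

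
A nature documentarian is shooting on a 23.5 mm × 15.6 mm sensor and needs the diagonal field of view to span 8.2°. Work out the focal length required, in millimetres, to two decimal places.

196.75 mm

Sensor diagonal = √(23.5² + 15.6²) = √795.6100 ≈ 28.2066 mm.
From α = 2·arctan(d/2f) we get f = d / (2·tan(α/2)).
With d = 28.2066 mm and α/2 = 4.1°, tan(α/2) ≈ 0.07168, so f ≈ 28.2066 / 0.14336 ≈ 196.7509 mm.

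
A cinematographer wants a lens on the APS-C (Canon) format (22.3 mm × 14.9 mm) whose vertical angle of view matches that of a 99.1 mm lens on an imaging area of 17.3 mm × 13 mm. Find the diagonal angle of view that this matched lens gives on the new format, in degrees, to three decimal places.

Equal vertical AOV ⇒ f₂ = f₁ · 14.9/13 = 99.1 × 1.14615 ≈ 113.5838 mm.
Sensor diagonal = √(22.3² + 14.9²) = √719.3000 ≈ 26.8198 mm.
Diagonal AOV on the new format = 2·arctan(26.8198 / (2 × 113.5838)) = 2·arctan(0.11806) ≈ 13.4665°.

13.467°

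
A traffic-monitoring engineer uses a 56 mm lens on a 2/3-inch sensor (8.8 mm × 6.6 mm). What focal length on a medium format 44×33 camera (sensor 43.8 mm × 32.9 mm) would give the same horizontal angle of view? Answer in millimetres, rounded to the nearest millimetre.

Equal angle of view means equal width/f ratio, so f₂ = f₁ · (width₂/width₁) = 56 × 43.8/8.8.
f₂ = 56 × 4.97727 ≈ 278.727 mm.

279 mm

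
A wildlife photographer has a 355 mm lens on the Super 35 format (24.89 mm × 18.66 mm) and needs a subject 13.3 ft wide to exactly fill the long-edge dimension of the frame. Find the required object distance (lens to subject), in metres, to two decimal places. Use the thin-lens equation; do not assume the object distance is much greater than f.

W: 13.3 ft × 304.8 mm/ft = 4053.84 mm.
Magnification m = w/W = dᵢ/dₒ; combined with 1/f = 1/dₒ + 1/dᵢ this gives dₒ = f·(1 + W/w).
dₒ = 355 mm × (1 + 4053.84/24.89) = 355 × 163.8702 ≈ 58173.929 mm = 58.1739 m.

58.17 m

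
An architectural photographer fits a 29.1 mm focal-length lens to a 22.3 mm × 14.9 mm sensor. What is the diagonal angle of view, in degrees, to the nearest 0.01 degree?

Sensor diagonal = √(22.3² + 14.9²) = √719.3000 ≈ 26.8198 mm.
Angle of view α = 2·arctan(d/2f) with d = 26.8198 mm and f = 29.1 mm.
d/2f = 0.46082; arctan(0.46082) ≈ 24.7412°, so α ≈ 49.4825°.

49.48°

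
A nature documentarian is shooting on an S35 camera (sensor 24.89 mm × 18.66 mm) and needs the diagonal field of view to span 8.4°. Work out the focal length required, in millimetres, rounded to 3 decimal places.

211.805 mm

Sensor diagonal = √(24.89² + 18.66²) = √967.7077 ≈ 31.1080 mm.
From α = 2·arctan(d/2f) we get f = d / (2·tan(α/2)).
With d = 31.1080 mm and α/2 = 4.2°, tan(α/2) ≈ 0.07344, so f ≈ 31.1080 / 0.14687 ≈ 211.8052 mm.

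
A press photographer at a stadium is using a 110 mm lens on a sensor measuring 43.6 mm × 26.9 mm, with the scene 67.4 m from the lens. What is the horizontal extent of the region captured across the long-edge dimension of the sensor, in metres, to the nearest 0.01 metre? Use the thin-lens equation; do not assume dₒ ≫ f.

26.67 m

dₒ: 67.4 m = 67400 mm.
Similar triangles through the lens centre give W/dₒ = w/dᵢ; with 1/f = 1/dₒ + 1/dᵢ this gives W = w·(dₒ − f)/f.
W = 43.6 mm × (67400 − 110) / 110 = 43.6 × 611.7273 ≈ 26671.309 mm = 26.6713 m.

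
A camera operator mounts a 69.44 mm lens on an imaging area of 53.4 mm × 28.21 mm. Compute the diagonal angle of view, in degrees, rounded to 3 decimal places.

Sensor diagonal = √(53.4² + 28.21²) = √3647.3641 ≈ 60.3934 mm.
Angle of view α = 2·arctan(d/2f) with d = 60.3934 mm and f = 69.44 mm.
d/2f = 0.43486; arctan(0.43486) ≈ 23.5023°, so α ≈ 47.0046°.

47.005°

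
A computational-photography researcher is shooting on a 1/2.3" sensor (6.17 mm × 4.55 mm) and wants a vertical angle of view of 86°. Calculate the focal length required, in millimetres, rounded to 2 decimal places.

2.44 mm

From α = 2·arctan(h/2f) we get f = h / (2·tan(α/2)).
With h = 4.55 mm and α/2 = 43°, tan(α/2) ≈ 0.93252, so f ≈ 4.55 / 1.86503 ≈ 2.4396 mm.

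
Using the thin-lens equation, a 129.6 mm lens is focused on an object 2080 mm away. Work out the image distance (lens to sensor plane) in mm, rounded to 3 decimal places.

1/dᵢ = 1/f − 1/dₒ = 1/129.6 − 1/2080 = 0.0072353 mm⁻¹.
dᵢ = 1/0.0072353 ≈ 138.2116 mm.

138.212 mm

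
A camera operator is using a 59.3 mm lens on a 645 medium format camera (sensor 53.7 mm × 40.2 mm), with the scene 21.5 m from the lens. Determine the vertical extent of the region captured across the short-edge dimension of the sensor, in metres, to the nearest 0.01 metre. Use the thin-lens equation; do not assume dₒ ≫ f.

dₒ: 21.5 m = 21500 mm.
Similar triangles through the lens centre give W/dₒ = h/dᵢ; with 1/f = 1/dₒ + 1/dᵢ this gives W = h·(dₒ − f)/f.
W = 40.2 mm × (21500 − 59.3) / 59.3 = 40.2 × 361.5632 ≈ 14534.842 mm = 14.5348 m.

14.53 m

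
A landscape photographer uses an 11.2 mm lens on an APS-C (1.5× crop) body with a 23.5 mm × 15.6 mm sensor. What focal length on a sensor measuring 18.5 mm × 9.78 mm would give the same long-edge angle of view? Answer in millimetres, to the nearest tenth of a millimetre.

Equal angle of view means equal width/f ratio, so f₂ = f₁ · (width₂/width₁) = 11.2 × 18.5/23.5.
f₂ = 11.2 × 0.78723 ≈ 8.817 mm.

8.8 mm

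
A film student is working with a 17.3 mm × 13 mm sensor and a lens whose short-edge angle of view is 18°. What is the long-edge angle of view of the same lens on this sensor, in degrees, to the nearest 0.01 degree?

23.80°

From the short-edge AOV: f = 13 / (2·tan(9°)) = 13 / 0.31677 ≈ 41.0394 mm.
Long-edge AOV = 2·arctan(17.3 / (2 × 41.0394)) = 2·arctan(0.21077) ≈ 23.8044°.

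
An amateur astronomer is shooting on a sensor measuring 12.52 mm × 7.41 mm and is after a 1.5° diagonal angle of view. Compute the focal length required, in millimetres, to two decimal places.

555.68 mm

Sensor diagonal = √(12.52² + 7.41²) = √211.6585 ≈ 14.5485 mm.
From α = 2·arctan(d/2f) we get f = d / (2·tan(α/2)).
With d = 14.5485 mm and α/2 = 0.75°, tan(α/2) ≈ 0.01309, so f ≈ 14.5485 / 0.02618 ≈ 555.6796 mm.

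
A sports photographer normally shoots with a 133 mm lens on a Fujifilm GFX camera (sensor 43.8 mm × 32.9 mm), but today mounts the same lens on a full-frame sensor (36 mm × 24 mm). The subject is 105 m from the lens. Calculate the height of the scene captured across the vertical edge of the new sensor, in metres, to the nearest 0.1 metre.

The focal length stays 133 mm; the relevant sensor dimension is now h = 24 mm. Object distance dₒ = 105 m = 105000 mm.
Thin-lens field height W = h·(dₒ − f)/f = 24 × (105000 − 133)/133 ≈ 18923.368 mm = 18.9234 m.

18.9 m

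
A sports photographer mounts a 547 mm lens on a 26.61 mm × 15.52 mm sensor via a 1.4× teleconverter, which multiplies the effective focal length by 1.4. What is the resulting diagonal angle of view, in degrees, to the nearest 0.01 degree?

2.30°

Effective focal length f = 547 × 1.4 = 765.8 mm.
Sensor diagonal = √(26.61² + 15.52²) = √948.9625 ≈ 30.8052 mm.
α = 2·arctan(30.805 / (2 × 765.8)) = 2·arctan(0.02011) ≈ 2.3045°.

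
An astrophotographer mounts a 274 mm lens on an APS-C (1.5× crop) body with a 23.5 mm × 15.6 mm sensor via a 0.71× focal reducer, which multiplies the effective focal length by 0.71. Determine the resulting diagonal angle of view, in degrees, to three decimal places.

Effective focal length f = 274 × 0.71 = 194.54 mm.
Sensor diagonal = √(23.5² + 15.6²) = √795.6100 ≈ 28.2066 mm.
α = 2·arctan(28.207 / (2 × 194.54)) = 2·arctan(0.07250) ≈ 8.2929°.

8.293°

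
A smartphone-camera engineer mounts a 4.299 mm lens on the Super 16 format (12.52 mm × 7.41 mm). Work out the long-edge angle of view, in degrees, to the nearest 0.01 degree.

Angle of view α = 2·arctan(w/2f) with w = 12.52 mm and f = 4.299 mm.
w/2f = 1.45615; arctan(1.45615) ≈ 55.5210°, so α ≈ 111.0420°.

111.04°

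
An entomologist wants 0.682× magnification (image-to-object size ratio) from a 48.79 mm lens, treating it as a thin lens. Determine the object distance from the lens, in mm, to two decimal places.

120.33 mm

With m = dᵢ/dₒ and 1/f = 1/dₒ + 1/dᵢ, substituting dᵢ = m·dₒ gives 1/f = (1 + 1/m)/dₒ, hence dₒ = f·(1 + 1/m).
dₒ = 48.79 × (1 + 1/0.682) = 48.79 × 2.46628 ≈ 120.330 mm.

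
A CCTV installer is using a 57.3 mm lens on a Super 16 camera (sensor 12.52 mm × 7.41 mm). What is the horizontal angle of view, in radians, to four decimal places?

0.2176 rad

Angle of view α = 2·arctan(w/2f) with w = 12.52 mm and f = 57.3 mm.
w/2f = 0.10925; arctan(0.10925) ≈ 0.1088 rad, so α ≈ 0.2176 rad.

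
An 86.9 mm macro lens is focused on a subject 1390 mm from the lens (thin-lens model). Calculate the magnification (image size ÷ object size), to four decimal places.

0.0667×

Thin lens: 1/f = 1/dₒ + 1/dᵢ → 1/dᵢ = 1/86.9 − 1/1390 = 0.0107881 mm⁻¹, so dᵢ ≈ 92.6951 mm.
Magnification m = dᵢ/dₒ = 92.6951/1390 ≈ 0.06669.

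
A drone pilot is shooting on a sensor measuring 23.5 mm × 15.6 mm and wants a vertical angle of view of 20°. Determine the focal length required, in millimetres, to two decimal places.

44.24 mm

From α = 2·arctan(h/2f) we get f = h / (2·tan(α/2)).
With h = 15.6 mm and α/2 = 10°, tan(α/2) ≈ 0.17633, so f ≈ 15.6 / 0.35265 ≈ 44.2360 mm.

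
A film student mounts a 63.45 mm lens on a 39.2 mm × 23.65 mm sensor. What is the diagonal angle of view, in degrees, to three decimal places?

Sensor diagonal = √(39.2² + 23.65²) = √2095.9625 ≈ 45.7817 mm.
Angle of view α = 2·arctan(d/2f) with d = 45.7817 mm and f = 63.45 mm.
d/2f = 0.36077; arctan(0.36077) ≈ 19.8379°, so α ≈ 39.6758°.

39.676°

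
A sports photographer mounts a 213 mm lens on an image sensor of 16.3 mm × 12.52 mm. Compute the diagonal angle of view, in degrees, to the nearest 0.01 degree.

Sensor diagonal = √(16.3² + 12.52²) = √422.4404 ≈ 20.5534 mm.
Angle of view α = 2·arctan(d/2f) with d = 20.5534 mm and f = 213 mm.
d/2f = 0.04825; arctan(0.04825) ≈ 2.7622°, so α ≈ 5.5245°.

5.52°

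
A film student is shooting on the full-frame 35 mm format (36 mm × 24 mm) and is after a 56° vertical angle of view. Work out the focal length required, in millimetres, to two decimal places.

22.57 mm

From α = 2·arctan(h/2f) we get f = h / (2·tan(α/2)).
With h = 24 mm and α/2 = 28°, tan(α/2) ≈ 0.53171, so f ≈ 24 / 1.06342 ≈ 22.5687 mm.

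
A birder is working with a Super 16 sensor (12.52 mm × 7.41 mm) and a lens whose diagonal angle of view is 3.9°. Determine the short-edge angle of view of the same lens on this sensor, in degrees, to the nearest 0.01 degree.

Sensor diagonal = √(12.52² + 7.41²) = √211.6585 ≈ 14.5485 mm.
From the diagonal AOV: f = 14.5485 / (2·tan(1.95°)) = 14.5485 / 0.06809 ≈ 213.6526 mm.
Short-edge AOV = 2·arctan(7.41 / (2 × 213.6526)) = 2·arctan(0.01734) ≈ 1.9870°.

1.99°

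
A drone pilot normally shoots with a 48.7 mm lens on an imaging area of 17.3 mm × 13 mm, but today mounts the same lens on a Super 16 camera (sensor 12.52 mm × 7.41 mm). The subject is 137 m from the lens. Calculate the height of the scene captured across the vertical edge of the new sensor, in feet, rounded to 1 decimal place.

68.4 ft

The focal length stays 48.7 mm; the relevant sensor dimension is now h = 7.41 mm. Object distance dₒ = 137 m = 137000 mm.
Thin-lens field height W = h·(dₒ − f)/f = 7.41 × (137000 − 48.7)/48.7 ≈ 20837.970 mm = 20837.970/304.8 ft = 68.366 ft.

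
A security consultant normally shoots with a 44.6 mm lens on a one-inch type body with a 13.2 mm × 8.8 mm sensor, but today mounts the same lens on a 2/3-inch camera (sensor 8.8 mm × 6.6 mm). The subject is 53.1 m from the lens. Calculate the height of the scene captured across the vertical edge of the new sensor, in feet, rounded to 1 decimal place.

25.8 ft

The focal length stays 44.6 mm; the relevant sensor dimension is now h = 6.6 mm. Object distance dₒ = 53.1 m = 53100 mm.
Thin-lens field height W = h·(dₒ − f)/f = 6.6 × (53100 − 44.6)/44.6 ≈ 7851.248 mm = 7851.248/304.8 ft = 25.7587 ft.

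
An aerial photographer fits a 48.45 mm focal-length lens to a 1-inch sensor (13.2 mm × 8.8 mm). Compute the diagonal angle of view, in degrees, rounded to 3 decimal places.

Sensor diagonal = √(13.2² + 8.8²) = √251.6800 ≈ 15.8644 mm.
Angle of view α = 2·arctan(d/2f) with d = 15.8644 mm and f = 48.45 mm.
d/2f = 0.16372; arctan(0.16372) ≈ 9.2980°, so α ≈ 18.5959°.

18.596°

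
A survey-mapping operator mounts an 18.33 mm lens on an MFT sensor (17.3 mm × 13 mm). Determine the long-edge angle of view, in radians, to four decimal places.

Angle of view α = 2·arctan(w/2f) with w = 17.3 mm and f = 18.33 mm.
w/2f = 0.47190; arctan(0.47190) ≈ 0.4409 rad, so α ≈ 0.8818 rad.

0.8818 rad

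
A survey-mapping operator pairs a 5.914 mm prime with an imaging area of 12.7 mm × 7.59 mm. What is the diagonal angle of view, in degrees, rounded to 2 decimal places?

Sensor diagonal = √(12.7² + 7.59²) = √218.8981 ≈ 14.7952 mm.
Angle of view α = 2·arctan(d/2f) with d = 14.7952 mm and f = 5.914 mm.
d/2f = 1.25086; arctan(1.25086) ≈ 51.3595°, so α ≈ 102.7190°.

102.72°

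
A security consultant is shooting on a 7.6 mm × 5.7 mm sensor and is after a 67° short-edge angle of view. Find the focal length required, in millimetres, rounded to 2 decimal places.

From α = 2·arctan(h/2f) we get f = h / (2·tan(α/2)).
With h = 5.7 mm and α/2 = 33.5°, tan(α/2) ≈ 0.66189, so f ≈ 5.7 / 1.32377 ≈ 4.3059 mm.

4.31 mm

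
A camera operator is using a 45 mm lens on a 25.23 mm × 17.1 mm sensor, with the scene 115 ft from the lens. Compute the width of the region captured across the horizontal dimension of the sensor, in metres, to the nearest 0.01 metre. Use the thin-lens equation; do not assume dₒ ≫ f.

dₒ: 115 ft × 304.8 mm/ft = 35052.00 mm.
Similar triangles through the lens centre give W/dₒ = w/dᵢ; with 1/f = 1/dₒ + 1/dᵢ this gives W = w·(dₒ − f)/f.
W = 25.23 mm × (35052 − 45) / 45 = 25.23 × 777.9333 ≈ 19627.257 mm = 19.6273 m.

19.63 m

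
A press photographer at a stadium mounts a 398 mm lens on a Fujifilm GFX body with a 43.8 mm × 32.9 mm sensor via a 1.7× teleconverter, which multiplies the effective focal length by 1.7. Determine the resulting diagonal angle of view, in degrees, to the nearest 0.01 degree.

Effective focal length f = 398 × 1.7 = 676.6 mm.
Sensor diagonal = √(43.8² + 32.9²) = √3000.8500 ≈ 54.7800 mm.
α = 2·arctan(54.780 / (2 × 676.6)) = 2·arctan(0.04048) ≈ 4.6363°.

4.64°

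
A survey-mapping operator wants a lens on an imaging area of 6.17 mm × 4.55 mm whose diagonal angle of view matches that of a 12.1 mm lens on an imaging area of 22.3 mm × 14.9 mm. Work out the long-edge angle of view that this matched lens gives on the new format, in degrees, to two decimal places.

Sensor diagonal = √(22.3² + 14.9²) = √719.3000 ≈ 26.8198 mm.
Sensor diagonal = √(6.17² + 4.55²) = √58.7714 ≈ 7.6663 mm.
Equal diagonal AOV ⇒ f₂ = f₁ · 7.6663/26.8198 = 12.1 × 0.28584 ≈ 3.4587 mm.
Long-edge AOV on the new format = 2·arctan(6.17 / (2 × 3.4587)) = 2·arctan(0.89195) ≈ 83.4629°.

83.46°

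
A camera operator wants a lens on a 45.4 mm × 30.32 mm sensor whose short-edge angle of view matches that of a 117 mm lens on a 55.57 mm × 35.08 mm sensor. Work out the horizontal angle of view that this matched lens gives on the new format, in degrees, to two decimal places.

Equal short-edge AOV ⇒ f₂ = f₁ · 30.32/35.08 = 117 × 0.86431 ≈ 101.1243 mm.
Horizontal AOV on the new format = 2·arctan(45.4 / (2 × 101.1243)) = 2·arctan(0.22448) ≈ 25.3036°.

25.30°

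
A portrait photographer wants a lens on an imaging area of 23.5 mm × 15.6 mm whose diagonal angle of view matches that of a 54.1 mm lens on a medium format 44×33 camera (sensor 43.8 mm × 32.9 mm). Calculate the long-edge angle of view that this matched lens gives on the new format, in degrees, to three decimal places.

45.741°

Sensor diagonal = √(43.8² + 32.9²) = √3000.8500 ≈ 54.7800 mm.
Sensor diagonal = √(23.5² + 15.6²) = √795.6100 ≈ 28.2066 mm.
Equal diagonal AOV ⇒ f₂ = f₁ · 28.2066/54.7800 = 54.1 × 0.51491 ≈ 27.8564 mm.
Long-edge AOV on the new format = 2·arctan(23.5 / (2 × 27.8564)) = 2·arctan(0.42181) ≈ 45.7406°.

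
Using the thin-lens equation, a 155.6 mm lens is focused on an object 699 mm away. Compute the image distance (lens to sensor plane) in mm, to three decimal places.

1/dᵢ = 1/f − 1/dₒ = 1/155.6 − 1/699 = 0.0049961 mm⁻¹.
dᵢ = 1/0.0049961 ≈ 200.1553 mm.

200.155 mm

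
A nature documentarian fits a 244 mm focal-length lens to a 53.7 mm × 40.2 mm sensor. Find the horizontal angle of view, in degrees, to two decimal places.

Angle of view α = 2·arctan(w/2f) with w = 53.7 mm and f = 244 mm.
w/2f = 0.11004; arctan(0.11004) ≈ 6.2796°, so α ≈ 12.5592°.

12.56°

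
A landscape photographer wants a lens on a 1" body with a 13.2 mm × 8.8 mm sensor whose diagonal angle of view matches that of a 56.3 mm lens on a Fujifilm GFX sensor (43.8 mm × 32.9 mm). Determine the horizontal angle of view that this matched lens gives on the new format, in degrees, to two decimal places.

Sensor diagonal = √(43.8² + 32.9²) = √3000.8500 ≈ 54.7800 mm.
Sensor diagonal = √(13.2² + 8.8²) = √251.6800 ≈ 15.8644 mm.
Equal diagonal AOV ⇒ f₂ = f₁ · 15.8644/54.7800 = 56.3 × 0.28960 ≈ 16.3046 mm.
Horizontal AOV on the new format = 2·arctan(13.2 / (2 × 16.3046)) = 2·arctan(0.40479) ≈ 44.0755°.

44.08°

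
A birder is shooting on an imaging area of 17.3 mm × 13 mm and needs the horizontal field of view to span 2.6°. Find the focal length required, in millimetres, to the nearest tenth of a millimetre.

From α = 2·arctan(w/2f) we get f = w / (2·tan(α/2)).
With w = 17.3 mm and α/2 = 1.3°, tan(α/2) ≈ 0.02269, so f ≈ 17.3 / 0.04539 ≈ 381.1719 mm.

381.2 mm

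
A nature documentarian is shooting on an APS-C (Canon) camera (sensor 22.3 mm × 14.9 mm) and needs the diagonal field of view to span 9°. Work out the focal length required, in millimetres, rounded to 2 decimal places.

Sensor diagonal = √(22.3² + 14.9²) = √719.3000 ≈ 26.8198 mm.
From α = 2·arctan(d/2f) we get f = d / (2·tan(α/2)).
With d = 26.8198 mm and α/2 = 4.5°, tan(α/2) ≈ 0.07870, so f ≈ 26.8198 / 0.15740 ≈ 170.3887 mm.

170.39 mm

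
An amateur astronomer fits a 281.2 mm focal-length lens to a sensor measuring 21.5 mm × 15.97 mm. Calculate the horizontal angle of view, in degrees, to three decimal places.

4.379°

Angle of view α = 2·arctan(w/2f) with w = 21.5 mm and f = 281.2 mm.
w/2f = 0.03823; arctan(0.03823) ≈ 2.1893°, so α ≈ 4.3786°.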